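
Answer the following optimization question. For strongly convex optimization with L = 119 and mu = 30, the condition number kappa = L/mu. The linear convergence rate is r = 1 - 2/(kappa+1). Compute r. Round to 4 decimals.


Step 1: Compute the condition number.
kappa = L/mu = 119/30 = 3.9667
Step 2: Compute the convergence rate.
r = 1 - 2/(kappa + 1) = 1 - 2*mu/(L + mu) = (L - mu)/(L + mu) = 89/149 = 0.5973


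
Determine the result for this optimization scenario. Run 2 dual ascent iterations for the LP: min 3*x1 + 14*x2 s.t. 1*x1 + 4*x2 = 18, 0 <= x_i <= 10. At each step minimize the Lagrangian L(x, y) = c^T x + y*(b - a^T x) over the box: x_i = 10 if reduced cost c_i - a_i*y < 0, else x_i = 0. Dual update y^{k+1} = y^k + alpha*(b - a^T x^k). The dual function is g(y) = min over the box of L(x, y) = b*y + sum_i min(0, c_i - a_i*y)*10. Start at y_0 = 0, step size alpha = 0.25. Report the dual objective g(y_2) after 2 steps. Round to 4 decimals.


Dual ascent for LP: min 3*x1 + 14*x2, 1*x1 + 4*x2 = 18, 0 <= x_i <= 10
Step 1: y^k = 0.0, reduced costs: (3.0, 14.0)
  x^k = (0.0, 0.0), subgradient = b - a^T x = 18.0
  y^{k+1} = 0.0 + 0.25*18.0 = 4.5
Step 2: y^k = 4.5, reduced costs: (-1.5, -4.0)
  x^k = (10.0, 10.0), subgradient = b - a^T x = -32.0
  y^{k+1} = 4.5 + 0.25*-32.0 = -3.5
Dual objective at y_2 = -3.5: reduced costs (6.5, 28.0), box minimizer x = (0.0, 0.0)
g(y_2) = b*y + (c1 - a1*y)*x1 + (c2 - a2*y)*x2 = 18*(-3.5) + 6.5*0.0 + 28.0*0.0 = -63.0 + 0.0 + 0.0 = -63.0


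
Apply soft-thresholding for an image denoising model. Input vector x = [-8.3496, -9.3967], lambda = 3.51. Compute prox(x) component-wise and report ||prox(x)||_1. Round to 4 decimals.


Soft-thresholding with lambda = 3.51:
prox(-8.3496) = sign(-8.3496)*max(|-8.3496| - 3.51, 0) = -4.8396
prox(-9.3967) = sign(-9.3967)*max(|-9.3967| - 3.51, 0) = -5.8867
prox(x) = [-4.8396, -5.8867]
||prox(x)||_1 = 4.8396 + 5.8867 = 10.7263


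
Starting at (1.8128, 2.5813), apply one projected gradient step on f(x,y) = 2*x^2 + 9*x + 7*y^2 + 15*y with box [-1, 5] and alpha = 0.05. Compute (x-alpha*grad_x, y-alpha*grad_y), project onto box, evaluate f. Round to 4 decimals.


Step 1: Compute gradient at (1.8128, 2.5813).
grad_x = 2*2*1.8128 + 9 = 16.2512
grad_y = 2*7*2.5813 + 15 = 51.1382
Step 2: Gradient step.
x_raw = 1.8128 - 0.05*16.2512 = 1.0002
y_raw = 2.5813 - 0.05*51.1382 = 0.0244
Step 3: Project onto [-1, 5].
x_proj = clip(1.0002) = 1.0002
y_proj = clip(0.0244) = 0.0244
Step 4: Evaluate f.
f(1.0002, 0.0244) = 11.3731


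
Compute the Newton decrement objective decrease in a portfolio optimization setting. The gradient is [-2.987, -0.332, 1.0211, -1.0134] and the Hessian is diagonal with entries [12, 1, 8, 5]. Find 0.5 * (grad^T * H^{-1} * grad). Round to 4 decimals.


Step 1: H is diagonal, so H^(-1) * g = [-0.2489, -0.332, 0.1276, -0.2027].
Step 2: g^T H^(-1) g = sum_i g_i^2 / H_ii
  = (-2.987)^2/12 + (-0.332)^2/1 + (1.0211)^2/8 + (-1.0134)^2/5
  = 0.7435 + 0.1102 + 0.1303 + 0.2054 = 1.1895
Step 3: Objective decrease = 0.5 * g^T H^(-1) g = 0.5947


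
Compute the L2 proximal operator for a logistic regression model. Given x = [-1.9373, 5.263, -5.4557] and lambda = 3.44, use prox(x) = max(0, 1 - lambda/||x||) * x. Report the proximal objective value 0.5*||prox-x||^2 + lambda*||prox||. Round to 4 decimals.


Step 1: Compute ||x||.
||x|| = 7.8241
Step 2: Compute scaling factor.
scale = max(0, 1 - 3.44/7.8241) = 0.5603
Step 3: prox(x) = [-1.0855, 2.949, -3.057]
||prox(x)|| = 4.3841
Step 4: Proximal objective.
0.5*||prox-x||^2 = 5.9168
lambda*||prox|| = 15.0813
Total = 20.9982


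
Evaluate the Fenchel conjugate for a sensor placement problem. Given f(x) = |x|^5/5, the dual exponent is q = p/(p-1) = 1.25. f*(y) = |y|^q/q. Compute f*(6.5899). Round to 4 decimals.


The conjugate exponent q satisfies 1/p + 1/q = 1.
p = 5, so q = 5/(5 - 1) = 1.25
|y|^q = 6.5899^1.25 = 10.5584
f*(6.5899) = 10.5584 / 1.25 = 8.4467


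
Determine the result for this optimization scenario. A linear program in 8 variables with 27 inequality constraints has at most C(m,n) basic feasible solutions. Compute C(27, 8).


Each vertex corresponds to some choice of n active constraints out of m, so the number of vertices is at most C(m, n) = m! / (n!(m-n)!).
m = 27, n = 8
Numerator: 27 * 26 * 25 * 24 * 23 * 22 * 21 * 20
Denominator: 8! = 40320
C(27, 8) = 2220075


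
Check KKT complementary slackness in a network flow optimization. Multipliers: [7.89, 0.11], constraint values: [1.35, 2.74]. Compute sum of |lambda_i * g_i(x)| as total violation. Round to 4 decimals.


KKT complementary slackness check:
lambda_1 * g_1 = 7.89 * 1.35 = 10.6515
lambda_2 * g_2 = 0.11 * 2.74 = 0.3014
Total violation = 10.6515 + 0.3014 = 10.9529


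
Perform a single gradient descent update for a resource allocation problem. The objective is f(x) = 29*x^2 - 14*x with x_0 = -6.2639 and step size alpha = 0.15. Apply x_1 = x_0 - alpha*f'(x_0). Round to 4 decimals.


We compute the gradient at x_0 and apply the update.
f'(x) = 58*x - 14
f'(-6.2639) = 58*-6.2639 - 14 = -377.3062
x_1 = -6.2639 - 0.15*-377.3062 = 50.332


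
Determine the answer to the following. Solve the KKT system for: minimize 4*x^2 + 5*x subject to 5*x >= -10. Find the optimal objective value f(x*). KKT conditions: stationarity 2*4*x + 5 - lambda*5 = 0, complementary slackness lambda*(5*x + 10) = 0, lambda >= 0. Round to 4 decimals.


Step 1: Try lambda = 0 (constraint inactive).
Stationarity: 2*4*x + 5 = 0
x* = -5/(2*4) = -0.625
Check constraint: 5*-0.625 = -3.125 >= -10 -- satisfied.
Step 2: Compute optimal value.
f(x*) = 4*(-0.625)^2 + 5*(-0.625) = -1.5625


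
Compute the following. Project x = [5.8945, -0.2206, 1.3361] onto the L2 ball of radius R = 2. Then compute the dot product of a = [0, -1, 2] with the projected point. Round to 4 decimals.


Step 1: Compute ||x|| (intermediates to 6 decimals).
||x|| = sqrt(5.8945^2 + (-0.2206)^2 + 1.3361^2) = 6.048054
Step 2: Project.
Since ||x|| > R, scale = R/||x|| = 2/6.048054 = 0.330685, proj(x) = scale * x
proj(x) = [1.949223, -0.072949, 0.441828]
Step 3: Dot product.
a^T * proj(x) = 0*1.949223 - 1*(-0.072949) + 2*0.441828 = 0.9566


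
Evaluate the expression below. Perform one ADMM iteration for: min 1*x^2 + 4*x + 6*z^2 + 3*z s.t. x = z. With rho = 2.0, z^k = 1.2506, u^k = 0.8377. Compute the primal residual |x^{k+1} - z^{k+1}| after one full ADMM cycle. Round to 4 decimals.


ADMM iteration with rho = 2.0, z^k = 1.2506, u^k = 0.8377
Step 1: x-update.
Minimize 1*x^2 + 4*x + (2.0/2)*(x - 1.2506 + 0.8377)^2
FOC: (2*1 + 2.0)*x = -4 + 2.0*(1.2506 - 0.8377)
x^{k+1} = -0.7936
Step 2: z-update.
Minimize 6*z^2 + 3*z + (2.0/2)*(-0.7936 - z + 0.8377)^2
FOC: (2*6 + 2.0)*z = -3 + 2.0*(-0.7936 + 0.8377)
z^{k+1} = -0.208
Step 3: u-update.
u^{k+1} = 0.8377 - 0.7936 + 0.208 = 0.2521
Step 4: Primal residual = |-0.7936 + 0.208| = 0.5856


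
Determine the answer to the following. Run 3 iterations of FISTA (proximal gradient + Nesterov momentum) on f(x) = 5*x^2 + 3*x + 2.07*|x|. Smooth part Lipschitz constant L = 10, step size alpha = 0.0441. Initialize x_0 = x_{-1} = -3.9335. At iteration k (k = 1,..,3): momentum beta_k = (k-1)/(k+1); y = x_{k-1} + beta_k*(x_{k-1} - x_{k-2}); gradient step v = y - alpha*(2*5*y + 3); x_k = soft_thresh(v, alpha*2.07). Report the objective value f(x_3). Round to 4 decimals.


FISTA on f(x) = 5*x^2 + 3*x + 2.07*|x|
L = 10, alpha = 0.0441
Iteration 1: beta = 0.0, y = -3.9335 + 0.0*(-3.9335 + 3.9335) = -3.9335
  grad(y) = -36.335, v = y - alpha*grad = -2.3311
  prox(v) = soft_thresh(-2.3311, 0.0913) = -2.2398
Iteration 2: beta = 0.3333, y = -2.2398 + 0.3333*(-2.2398 + 3.9335) = -1.6753
  grad(y) = -13.7529, v = y - alpha*grad = -1.0688
  prox(v) = soft_thresh(-1.0688, 0.0913) = -0.9775
Iteration 3: beta = 0.5, y = -0.9775 + 0.5*(-0.9775 + 2.2398) = -0.3463
  grad(y) = -0.4633, v = y - alpha*grad = -0.3259
  prox(v) = soft_thresh(-0.3259, 0.0913) = -0.2346
f(x_3) = 5*(-0.2346)^2 + 3*(-0.2346) + 2.07*|-0.2346| = 0.057


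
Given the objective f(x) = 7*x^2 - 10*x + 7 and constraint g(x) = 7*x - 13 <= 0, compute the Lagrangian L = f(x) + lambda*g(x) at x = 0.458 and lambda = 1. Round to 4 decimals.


Step 1: Evaluate f(x).
f(0.458) = 7*0.458^2 - 10*0.458 + 7 = 3.8883
Step 2: Evaluate g(x).
g(0.458) = 7*0.458 - 13 = -9.794
Step 3: Compute Lagrangian.
L = 3.8883 + 1*-9.794 = -5.9057


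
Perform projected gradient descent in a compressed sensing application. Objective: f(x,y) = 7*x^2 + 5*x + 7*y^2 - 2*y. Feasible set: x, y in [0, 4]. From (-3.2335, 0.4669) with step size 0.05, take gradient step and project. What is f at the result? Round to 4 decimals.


Step 1: Compute gradient at (-3.2335, 0.4669).
grad_x = 2*7*-3.2335 + 5 = -40.269
grad_y = 2*7*0.4669 - 2 = 4.5366
Step 2: Gradient step.
x_raw = -3.2335 - 0.05*-40.269 = -1.2201
y_raw = 0.4669 - 0.05*4.5366 = 0.2401
Step 3: Project onto [0, 4].
x_proj = clip(-1.2201) = 0.0
y_proj = clip(0.2401) = 0.2401
Step 4: Evaluate f.
f(0.0, 0.2401) = -0.0767


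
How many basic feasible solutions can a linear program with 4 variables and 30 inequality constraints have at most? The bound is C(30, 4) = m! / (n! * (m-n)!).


Each vertex corresponds to some choice of n active constraints out of m, so the number of vertices is at most C(m, n) = m! / (n!(m-n)!).
m = 30, n = 4
Numerator: 30 * 29 * 28 * 27
Denominator: 4! = 24
C(30, 4) = 27405


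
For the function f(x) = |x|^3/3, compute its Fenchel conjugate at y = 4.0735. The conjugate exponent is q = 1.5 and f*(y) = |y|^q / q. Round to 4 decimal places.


The conjugate exponent q satisfies 1/p + 1/q = 1.
p = 3, so q = 3/(3 - 1) = 1.5
|y|^q = 4.0735^1.5 = 8.2215
f*(4.0735) = 8.2215 / 1.5 = 5.481


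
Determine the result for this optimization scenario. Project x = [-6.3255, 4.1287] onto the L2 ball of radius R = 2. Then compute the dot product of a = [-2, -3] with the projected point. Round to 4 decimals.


Step 1: Compute ||x|| (intermediates to 6 decimals).
||x|| = sqrt((-6.3255)^2 + 4.1287^2) = 7.553682
Step 2: Project.
Since ||x|| > R, scale = R/||x|| = 2/7.553682 = 0.264772, proj(x) = scale * x
proj(x) = [-1.674815, 1.093164]
Step 3: Dot product.
a^T * proj(x) = -2*(-1.674815) - 3*1.093164 = 0.0701


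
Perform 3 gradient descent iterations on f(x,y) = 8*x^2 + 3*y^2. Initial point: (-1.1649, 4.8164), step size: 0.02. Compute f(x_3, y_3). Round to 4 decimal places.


Gradient descent on f(x,y) = 8*x^2 + 3*y^2.
Starting point: (-1.1649, 4.8164), alpha = 0.02
Step 1: grad_x = 2*8*-1.1649 = -18.6384, grad_y = 2*3*4.8164 = 28.8984
  x_1 = -1.1649 - 0.02*-18.6384 = -0.7921
  y_1 = 4.8164 - 0.02*28.8984 = 4.2384
Step 2: grad_x = 2*8*-0.7921 = -12.6741, grad_y = 2*3*4.2384 = 25.4306
  x_2 = -0.7921 - 0.02*-12.6741 = -0.5386
  y_2 = 4.2384 - 0.02*25.4306 = 3.7298
Step 3: grad_x = 2*8*-0.5386 = -8.6184, grad_y = 2*3*3.7298 = 22.3789
  x_3 = -0.5386 - 0.02*-8.6184 = -0.3663
  y_3 = 3.7298 - 0.02*22.3789 = 3.2822
f(-0.3663, 3.2822) = 8*(-0.3663)^2 + 3*3.2822^2 = 33.3926


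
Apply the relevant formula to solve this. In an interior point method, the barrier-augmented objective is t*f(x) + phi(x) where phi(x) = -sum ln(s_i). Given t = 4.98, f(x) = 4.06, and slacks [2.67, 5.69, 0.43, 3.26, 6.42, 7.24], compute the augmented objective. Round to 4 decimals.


Step 1: Compute log-barrier.
ln values: [0.9821, 1.7387, -0.844, 1.1817, 1.8594, 1.9796]
phi = -(0.9821 + 1.7387 - 0.844 + 1.1817 + 1.8594 + 1.9796) = -6.8976
Step 2: Compute augmented objective.
t*f(x) = 4.98*4.06 = 20.2188
Total = 20.2188 - 6.8976 = 13.3212


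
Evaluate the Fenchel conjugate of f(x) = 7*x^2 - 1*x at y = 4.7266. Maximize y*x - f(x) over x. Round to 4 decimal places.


f*(y) = sup_x {y*x - a*x^2 - b*x} = sup_x {(y-b)*x - a*x^2}
FOC: (y - b) - 2a*x = 0 => x* = (y - b)/(2a)
x* = (4.7266 + 1)/(2*7) = 0.409
f*(4.7266) = (y-b)^2/(4a) = (4.7266 + 1)^2/(4*7)
= 32.7939/28 = 1.1712


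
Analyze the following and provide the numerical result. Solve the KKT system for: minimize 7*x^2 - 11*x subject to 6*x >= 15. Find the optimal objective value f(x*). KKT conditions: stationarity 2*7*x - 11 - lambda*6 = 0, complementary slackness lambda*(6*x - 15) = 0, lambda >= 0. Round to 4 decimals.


Step 1: Try lambda = 0 (constraint inactive).
x_unc = 11/(2*7) = 0.7857
Check: 6*0.7857 = 4.7142 < 15 -- violated!
Step 2: Constraint must be active: 6*x = 15
x* = 15/6 = 2.5
lambda = (2*7*2.5 - 11)/6 = 4.0
Step 3: Compute optimal value.
f(x*) = 7*2.5^2 - 11*2.5 = 16.25


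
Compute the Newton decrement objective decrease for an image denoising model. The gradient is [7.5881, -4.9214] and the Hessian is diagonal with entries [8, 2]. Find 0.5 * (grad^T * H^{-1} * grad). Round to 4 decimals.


Step 1: H is diagonal, so H^(-1) * g = [0.9485, -2.4607].
Step 2: g^T H^(-1) g = sum_i g_i^2 / H_ii
  = (7.5881)^2/8 + (-4.9214)^2/2
  = 7.1974 + 12.1101 = 19.3075
Step 3: Objective decrease = 0.5 * g^T H^(-1) g = 9.6537


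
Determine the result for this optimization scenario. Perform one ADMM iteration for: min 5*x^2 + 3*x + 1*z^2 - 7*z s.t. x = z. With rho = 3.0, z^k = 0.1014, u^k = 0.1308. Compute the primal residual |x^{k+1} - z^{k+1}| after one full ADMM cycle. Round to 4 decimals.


ADMM iteration with rho = 3.0, z^k = 0.1014, u^k = 0.1308
Step 1: x-update.
Minimize 5*x^2 + 3*x + (3.0/2)*(x - 0.1014 + 0.1308)^2
FOC: (2*5 + 3.0)*x = -3 + 3.0*(0.1014 - 0.1308)
x^{k+1} = -0.2376
Step 2: z-update.
Minimize 1*z^2 - 7*z + (3.0/2)*(-0.2376 - z + 0.1308)^2
FOC: (2*1 + 3.0)*z = 7 + 3.0*(-0.2376 + 0.1308)
z^{k+1} = 1.3359
Step 3: u-update.
u^{k+1} = 0.1308 - 0.2376 - 1.3359 = -1.4427
Step 4: Primal residual = |-0.2376 - 1.3359| = 1.5735


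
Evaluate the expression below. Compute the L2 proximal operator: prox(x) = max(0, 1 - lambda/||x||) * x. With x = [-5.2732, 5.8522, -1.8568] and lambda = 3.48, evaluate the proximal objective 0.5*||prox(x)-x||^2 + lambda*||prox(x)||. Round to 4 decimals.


Step 1: Compute ||x||.
||x|| = 8.0934
Step 2: Compute scaling factor.
scale = max(0, 1 - 3.48/8.0934) = 0.57
Step 3: prox(x) = [-3.0058, 3.3359, -1.0584]
||prox(x)|| = 4.6134
Step 4: Proximal objective.
0.5*||prox-x||^2 = 6.0552
lambda*||prox|| = 16.0546
Total = 22.1097


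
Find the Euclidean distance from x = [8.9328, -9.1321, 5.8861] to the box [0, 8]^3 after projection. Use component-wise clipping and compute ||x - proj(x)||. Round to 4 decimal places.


Project each component onto [0, 8].
clip(8.9328) = 8.0, clip(-9.1321) = 0.0, clip(5.8861) = 5.8861
Projection = [8.0, 0.0, 5.8861]
Squared diffs: [0.8701, 83.3953, 0.0]
Distance = sqrt(84.2654) = 9.1796


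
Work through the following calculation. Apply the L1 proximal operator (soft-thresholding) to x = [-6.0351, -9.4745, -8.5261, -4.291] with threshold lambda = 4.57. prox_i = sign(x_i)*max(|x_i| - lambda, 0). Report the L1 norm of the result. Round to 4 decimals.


Soft-thresholding with lambda = 4.57:
prox(-6.0351) = sign(-6.0351)*max(|-6.0351| - 4.57, 0) = -1.4651
prox(-9.4745) = sign(-9.4745)*max(|-9.4745| - 4.57, 0) = -4.9045
prox(-8.5261) = sign(-8.5261)*max(|-8.5261| - 4.57, 0) = -3.9561
prox(-4.291) = sign(-4.291)*max(|-4.291| - 4.57, 0) = 0.0
prox(x) = [-1.4651, -4.9045, -3.9561, 0.0]
||prox(x)||_1 = 1.4651 + 4.9045 + 3.9561 + 0.0 = 10.3257


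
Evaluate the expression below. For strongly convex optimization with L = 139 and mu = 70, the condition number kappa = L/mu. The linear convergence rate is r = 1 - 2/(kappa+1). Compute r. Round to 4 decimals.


Step 1: Compute the condition number.
kappa = L/mu = 139/70 = 1.9857
Step 2: Compute the convergence rate.
r = 1 - 2/(kappa + 1) = 1 - 2*mu/(L + mu) = (L - mu)/(L + mu) = 69/209 = 0.3301


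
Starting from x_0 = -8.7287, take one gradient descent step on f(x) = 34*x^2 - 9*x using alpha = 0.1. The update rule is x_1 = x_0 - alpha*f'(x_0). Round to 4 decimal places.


We compute the gradient at x_0 and apply the update.
f'(x) = 68*x - 9
f'(-8.7287) = 68*-8.7287 - 9 = -602.5516
x_1 = -8.7287 - 0.1*-602.5516 = 51.5265


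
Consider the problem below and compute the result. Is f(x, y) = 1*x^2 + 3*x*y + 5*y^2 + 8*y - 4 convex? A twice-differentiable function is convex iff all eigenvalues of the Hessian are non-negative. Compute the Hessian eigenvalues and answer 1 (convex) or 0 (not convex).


The Hessian of f(x,y) = 1*x^2 + 3*x*y + 5*y^2 + 8*y - 4 is:
H = [[2, 3], [3, 10]]
Trace = 2 + 10 = 12
Determinant = 2*10 - (3)^2 = 11
Discriminant = (12)^2 - 4*11 = 100.0
Eigenvalues: lambda_1 = 1.0, lambda_2 = 11.0
The function is convex.

1


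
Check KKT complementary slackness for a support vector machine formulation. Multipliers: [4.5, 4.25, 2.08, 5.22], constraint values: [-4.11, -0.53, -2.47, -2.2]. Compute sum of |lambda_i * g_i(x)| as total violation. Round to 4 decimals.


KKT complementary slackness check:
lambda_1 * g_1 = 4.5 * -4.11 = -18.495
lambda_2 * g_2 = 4.25 * -0.53 = -2.2525
lambda_3 * g_3 = 2.08 * -2.47 = -5.1376
lambda_4 * g_4 = 5.22 * -2.2 = -11.484
Total violation = 18.495 + 2.2525 + 5.1376 + 11.484 = 37.3691


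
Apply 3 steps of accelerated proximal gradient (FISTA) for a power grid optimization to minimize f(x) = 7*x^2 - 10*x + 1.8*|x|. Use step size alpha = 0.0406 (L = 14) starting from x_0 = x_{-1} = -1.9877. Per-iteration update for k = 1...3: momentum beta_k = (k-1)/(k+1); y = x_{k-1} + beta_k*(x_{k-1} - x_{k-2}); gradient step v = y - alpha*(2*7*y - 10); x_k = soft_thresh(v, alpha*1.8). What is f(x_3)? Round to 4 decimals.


FISTA on f(x) = 7*x^2 - 10*x + 1.8*|x|
L = 14, alpha = 0.0406
Iteration 1: beta = 0.0, y = -1.9877 + 0.0*(-1.9877 + 1.9877) = -1.9877
  grad(y) = -37.8278, v = y - alpha*grad = -0.4519
  prox(v) = soft_thresh(-0.4519, 0.0731) = -0.3788
Iteration 2: beta = 0.3333, y = -0.3788 + 0.3333*(-0.3788 + 1.9877) = 0.1575
  grad(y) = -7.7952, v = y - alpha*grad = 0.474
  prox(v) = soft_thresh(0.474, 0.0731) = 0.4009
Iteration 3: beta = 0.5, y = 0.4009 + 0.5*(0.4009 + 0.3788) = 0.7907
  grad(y) = 1.0704, v = y - alpha*grad = 0.7473
  prox(v) = soft_thresh(0.7473, 0.0731) = 0.6742
f(x_3) = 7*0.6742^2 - 10*0.6742 + 1.8*|0.6742| = -2.3466


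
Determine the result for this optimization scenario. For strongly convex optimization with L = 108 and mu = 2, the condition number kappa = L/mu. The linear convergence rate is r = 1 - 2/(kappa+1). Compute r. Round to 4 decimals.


Step 1: Compute the condition number.
kappa = L/mu = 108/2 = 54.0
Step 2: Compute the convergence rate.
r = 1 - 2/(kappa + 1) = 1 - 2*mu/(L + mu) = (L - mu)/(L + mu) = 106/110 = 0.9636


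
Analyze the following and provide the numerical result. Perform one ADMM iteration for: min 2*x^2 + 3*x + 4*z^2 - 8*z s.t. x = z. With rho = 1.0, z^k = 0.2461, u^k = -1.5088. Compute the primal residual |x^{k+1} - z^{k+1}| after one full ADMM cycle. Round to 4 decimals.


ADMM iteration with rho = 1.0, z^k = 0.2461, u^k = -1.5088
Step 1: x-update.
Minimize 2*x^2 + 3*x + (1.0/2)*(x - 0.2461 - 1.5088)^2
FOC: (2*2 + 1.0)*x = -3 + 1.0*(0.2461 + 1.5088)
x^{k+1} = -0.249
Step 2: z-update.
Minimize 4*z^2 - 8*z + (1.0/2)*(-0.249 - z - 1.5088)^2
FOC: (2*4 + 1.0)*z = 8 + 1.0*(-0.249 - 1.5088)
z^{k+1} = 0.6936
Step 3: u-update.
u^{k+1} = -1.5088 - 0.249 - 0.6936 = -2.4514
Step 4: Primal residual = |-0.249 - 0.6936| = 0.9426


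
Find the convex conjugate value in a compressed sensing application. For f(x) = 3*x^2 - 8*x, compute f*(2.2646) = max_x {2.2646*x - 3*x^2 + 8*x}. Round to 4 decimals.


f*(y) = sup_x {y*x - a*x^2 - b*x} = sup_x {(y-b)*x - a*x^2}
FOC: (y - b) - 2a*x = 0 => x* = (y - b)/(2a)
x* = (2.2646 + 8)/(2*3) = 1.7108
f*(2.2646) = (y-b)^2/(4a) = (2.2646 + 8)^2/(4*3)
= 105.362/12 = 8.7802


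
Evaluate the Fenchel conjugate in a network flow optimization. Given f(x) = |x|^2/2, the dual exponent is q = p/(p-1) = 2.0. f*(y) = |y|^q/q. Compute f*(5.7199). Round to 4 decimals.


The conjugate exponent q satisfies 1/p + 1/q = 1.
p = 2, so q = 2/(2 - 1) = 2.0
|y|^q = 5.7199^2.0 = 32.7173
f*(5.7199) = 32.7173 / 2.0 = 16.3586


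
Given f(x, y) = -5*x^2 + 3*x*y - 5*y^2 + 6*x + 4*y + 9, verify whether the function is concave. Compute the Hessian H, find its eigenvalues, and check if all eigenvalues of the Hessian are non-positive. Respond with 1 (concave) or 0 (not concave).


The Hessian of f(x,y) = -5*x^2 + 3*x*y - 5*y^2 + 6*x + 4*y + 9 is:
H = [[-10, 3], [3, -10]]
Trace = -10 - 10 = -20
Determinant = -10*-10 - (3)^2 = 91
Discriminant = (-20)^2 - 4*91 = 36.0
Eigenvalues: lambda_1 = -13.0, lambda_2 = -7.0
The function is concave.

1


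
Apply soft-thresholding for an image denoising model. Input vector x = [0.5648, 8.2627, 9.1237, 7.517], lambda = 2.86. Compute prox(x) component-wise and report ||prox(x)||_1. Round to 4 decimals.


Soft-thresholding with lambda = 2.86:
prox(0.5648) = sign(0.5648)*max(|0.5648| - 2.86, 0) = 0.0
prox(8.2627) = sign(8.2627)*max(|8.2627| - 2.86, 0) = 5.4027
prox(9.1237) = sign(9.1237)*max(|9.1237| - 2.86, 0) = 6.2637
prox(7.517) = sign(7.517)*max(|7.517| - 2.86, 0) = 4.657
prox(x) = [0.0, 5.4027, 6.2637, 4.657]
||prox(x)||_1 = 0.0 + 5.4027 + 6.2637 + 4.657 = 16.3234


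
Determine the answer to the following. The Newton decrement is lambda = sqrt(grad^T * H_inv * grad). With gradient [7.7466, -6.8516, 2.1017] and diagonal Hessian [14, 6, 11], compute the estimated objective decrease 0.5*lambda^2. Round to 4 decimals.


Step 1: H is diagonal, so H^(-1) * g = [0.5533, -1.1419, 0.1911].
Step 2: g^T H^(-1) g = sum_i g_i^2 / H_ii
  = (7.7466)^2/14 + (-6.8516)^2/6 + (2.1017)^2/11
  = 4.2864 + 7.8241 + 0.4016 = 12.512
Step 3: Objective decrease = 0.5 * g^T H^(-1) g = 6.256


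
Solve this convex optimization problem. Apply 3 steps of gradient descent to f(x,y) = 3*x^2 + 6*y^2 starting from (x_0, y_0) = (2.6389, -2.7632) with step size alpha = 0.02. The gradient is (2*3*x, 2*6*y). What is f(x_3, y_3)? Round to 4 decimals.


Gradient descent on f(x,y) = 3*x^2 + 6*y^2.
Starting point: (2.6389, -2.7632), alpha = 0.02
Step 1: grad_x = 2*3*2.6389 = 15.8334, grad_y = 2*6*-2.7632 = -33.1584
  x_1 = 2.6389 - 0.02*15.8334 = 2.3222
  y_1 = -2.7632 - 0.02*-33.1584 = -2.1
Step 2: grad_x = 2*3*2.3222 = 13.9334, grad_y = 2*6*-2.1 = -25.2004
  x_2 = 2.3222 - 0.02*13.9334 = 2.0436
  y_2 = -2.1 - 0.02*-25.2004 = -1.596
Step 3: grad_x = 2*3*2.0436 = 12.2614, grad_y = 2*6*-1.596 = -19.1523
  x_3 = 2.0436 - 0.02*12.2614 = 1.7983
  y_3 = -1.596 - 0.02*-19.1523 = -1.213
f(1.7983, -1.213) = 3*1.7983^2 + 6*(-1.213)^2 = 18.5299


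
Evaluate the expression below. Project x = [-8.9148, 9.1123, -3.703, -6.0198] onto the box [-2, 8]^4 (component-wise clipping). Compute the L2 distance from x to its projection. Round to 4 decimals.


Project each component onto [-2, 8].
clip(-8.9148) = -2.0, clip(9.1123) = 8.0, clip(-3.703) = -2.0, clip(-6.0198) = -2.0
Projection = [-2.0, 8.0, -2.0, -2.0]
Squared diffs: [47.8145, 1.2372, 2.9002, 16.1588]
Distance = sqrt(68.1107) = 8.2529


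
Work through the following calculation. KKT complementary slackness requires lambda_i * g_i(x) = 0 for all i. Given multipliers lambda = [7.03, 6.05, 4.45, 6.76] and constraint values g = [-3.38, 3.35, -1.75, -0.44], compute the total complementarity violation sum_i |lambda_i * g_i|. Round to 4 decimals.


KKT complementary slackness check:
lambda_1 * g_1 = 7.03 * -3.38 = -23.7614
lambda_2 * g_2 = 6.05 * 3.35 = 20.2675
lambda_3 * g_3 = 4.45 * -1.75 = -7.7875
lambda_4 * g_4 = 6.76 * -0.44 = -2.9744
Total violation = 23.7614 + 20.2675 + 7.7875 + 2.9744 = 54.7908


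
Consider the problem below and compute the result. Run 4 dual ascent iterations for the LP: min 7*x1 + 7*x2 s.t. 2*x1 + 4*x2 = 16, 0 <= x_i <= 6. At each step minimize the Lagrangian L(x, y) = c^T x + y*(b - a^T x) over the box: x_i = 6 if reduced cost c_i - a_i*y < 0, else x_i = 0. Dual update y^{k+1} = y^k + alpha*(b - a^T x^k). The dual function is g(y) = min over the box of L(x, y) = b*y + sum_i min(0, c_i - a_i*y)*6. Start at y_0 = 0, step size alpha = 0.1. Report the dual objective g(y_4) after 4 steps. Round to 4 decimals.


Dual ascent for LP: min 7*x1 + 7*x2, 2*x1 + 4*x2 = 16, 0 <= x_i <= 6
Step 1: y^k = 0.0, reduced costs: (7.0, 7.0)
  x^k = (0.0, 0.0), subgradient = b - a^T x = 16.0
  y^{k+1} = 0.0 + 0.1*16.0 = 1.6
Step 2: y^k = 1.6, reduced costs: (3.8, 0.6)
  x^k = (0.0, 0.0), subgradient = b - a^T x = 16.0
  y^{k+1} = 1.6 + 0.1*16.0 = 3.2
Step 3: y^k = 3.2, reduced costs: (0.6, -5.8)
  x^k = (0.0, 6.0), subgradient = b - a^T x = -8.0
  y^{k+1} = 3.2 + 0.1*-8.0 = 2.4
Step 4: y^k = 2.4, reduced costs: (2.2, -2.6)
  x^k = (0.0, 6.0), subgradient = b - a^T x = -8.0
  y^{k+1} = 2.4 + 0.1*-8.0 = 1.6
Dual objective at y_4 = 1.6: reduced costs (3.8, 0.6), box minimizer x = (0.0, 0.0)
g(y_4) = b*y + (c1 - a1*y)*x1 + (c2 - a2*y)*x2 = 16*1.6 + 3.8*0.0 + 0.6*0.0 = 25.6 + 0.0 + 0.0 = 25.6


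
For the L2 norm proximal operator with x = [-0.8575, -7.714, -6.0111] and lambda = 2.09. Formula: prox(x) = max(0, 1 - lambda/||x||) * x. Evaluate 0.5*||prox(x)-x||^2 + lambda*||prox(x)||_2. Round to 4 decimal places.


Step 1: Compute ||x||.
||x|| = 9.817
Step 2: Compute scaling factor.
scale = max(0, 1 - 2.09/9.817) = 0.7871
Step 3: prox(x) = [-0.6749, -6.0717, -4.7314]
||prox(x)|| = 7.727
Step 4: Proximal objective.
0.5*||prox-x||^2 = 2.1841
lambda*||prox|| = 16.1494
Total = 18.3336


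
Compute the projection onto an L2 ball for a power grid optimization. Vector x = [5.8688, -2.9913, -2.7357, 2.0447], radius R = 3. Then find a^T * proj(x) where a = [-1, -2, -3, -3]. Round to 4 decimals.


Step 1: Compute ||x|| (intermediates to 6 decimals).
||x|| = sqrt(5.8688^2 + (-2.9913)^2 + (-2.7357)^2 + 2.0447^2) = 7.419942
Step 2: Project.
Since ||x|| > R, scale = R/||x|| = 3/7.419942 = 0.404316, proj(x) = scale * x
proj(x) = [2.37285, -1.20943, -1.106087, 0.826705]
Step 3: Dot product.
a^T * proj(x) = -1*2.37285 - 2*(-1.20943) - 3*(-1.106087) - 3*0.826705 = 0.8842


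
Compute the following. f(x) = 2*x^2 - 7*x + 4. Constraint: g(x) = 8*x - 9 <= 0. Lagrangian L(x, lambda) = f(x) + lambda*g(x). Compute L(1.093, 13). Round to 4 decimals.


Step 1: Evaluate f(x).
f(1.093) = 2*1.093^2 - 7*1.093 + 4 = -1.2617
Step 2: Evaluate g(x).
g(1.093) = 8*1.093 - 9 = -0.256
Step 3: Compute Lagrangian.
L = -1.2617 + 13*-0.256 = -4.5897


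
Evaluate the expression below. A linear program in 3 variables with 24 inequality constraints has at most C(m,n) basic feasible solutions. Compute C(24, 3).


Each vertex corresponds to some choice of n active constraints out of m, so the number of vertices is at most C(m, n) = m! / (n!(m-n)!).
m = 24, n = 3
Numerator: 24 * 23 * 22
Denominator: 3! = 6
C(24, 3) = 2024


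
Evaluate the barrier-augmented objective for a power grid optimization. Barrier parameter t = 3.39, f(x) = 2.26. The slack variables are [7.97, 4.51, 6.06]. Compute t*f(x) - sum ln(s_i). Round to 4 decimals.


Step 1: Compute log-barrier.
ln values: [2.0757, 1.5063, 1.8017]
phi = -(2.0757 + 1.5063 + 1.8017) = -5.3837
Step 2: Compute augmented objective.
t*f(x) = 3.39*2.26 = 7.6614
Total = 7.6614 - 5.3837 = 2.2777


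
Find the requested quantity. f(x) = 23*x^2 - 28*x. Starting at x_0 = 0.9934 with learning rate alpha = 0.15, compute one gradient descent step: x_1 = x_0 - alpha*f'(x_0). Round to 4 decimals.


We compute the gradient at x_0 and apply the update.
f'(x) = 46*x - 28
f'(0.9934) = 46*0.9934 - 28 = 17.6964
x_1 = 0.9934 - 0.15*17.6964 = -1.6611


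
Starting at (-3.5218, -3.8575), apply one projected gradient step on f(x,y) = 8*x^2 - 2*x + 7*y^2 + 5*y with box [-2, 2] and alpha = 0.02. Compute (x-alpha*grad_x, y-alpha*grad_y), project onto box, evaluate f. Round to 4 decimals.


Step 1: Compute gradient at (-3.5218, -3.8575).
grad_x = 2*8*-3.5218 - 2 = -58.3488
grad_y = 2*7*-3.8575 + 5 = -49.005
Step 2: Gradient step.
x_raw = -3.5218 - 0.02*-58.3488 = -2.3548
y_raw = -3.8575 - 0.02*-49.005 = -2.8774
Step 3: Project onto [-2, 2].
x_proj = clip(-2.3548) = -2.0
y_proj = clip(-2.8774) = -2.0
Step 4: Evaluate f.
f(-2.0, -2.0) = 54.0


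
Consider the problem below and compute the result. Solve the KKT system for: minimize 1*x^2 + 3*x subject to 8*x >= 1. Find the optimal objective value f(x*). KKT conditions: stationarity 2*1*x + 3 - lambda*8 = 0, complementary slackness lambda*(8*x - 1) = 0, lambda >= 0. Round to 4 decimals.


Step 1: Try lambda = 0 (constraint inactive).
x_unc = -3/(2*1) = -1.5
Check: 8*-1.5 = -12.0 < 1 -- violated!
Step 2: Constraint must be active: 8*x = 1
x* = 1/8 = 0.125
lambda = (2*1*0.125 + 3)/8 = 0.4063
Step 3: Compute optimal value.
f(x*) = 1*0.125^2 + 3*0.125 = 0.3906


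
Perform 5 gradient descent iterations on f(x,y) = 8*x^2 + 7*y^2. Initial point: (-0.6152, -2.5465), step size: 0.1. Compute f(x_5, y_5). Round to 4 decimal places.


Gradient descent on f(x,y) = 8*x^2 + 7*y^2.
Starting point: (-0.6152, -2.5465), alpha = 0.1
Step 1: grad_x = 2*8*-0.6152 = -9.8432, grad_y = 2*7*-2.5465 = -35.651
  x_1 = -0.6152 - 0.1*-9.8432 = 0.3691
  y_1 = -2.5465 - 0.1*-35.651 = 1.0186
Step 2: grad_x = 2*8*0.3691 = 5.9059, grad_y = 2*7*1.0186 = 14.2604
  x_2 = 0.3691 - 0.1*5.9059 = -0.2215
  y_2 = 1.0186 - 0.1*14.2604 = -0.4074
Step 3: grad_x = 2*8*-0.2215 = -3.5436, grad_y = 2*7*-0.4074 = -5.7042
  x_3 = -0.2215 - 0.1*-3.5436 = 0.1329
  y_3 = -0.4074 - 0.1*-5.7042 = 0.163
Step 4: grad_x = 2*8*0.1329 = 2.1261, grad_y = 2*7*0.163 = 2.2817
  x_4 = 0.1329 - 0.1*2.1261 = -0.0797
  y_4 = 0.163 - 0.1*2.2817 = -0.0652
Step 5: grad_x = 2*8*-0.0797 = -1.2757, grad_y = 2*7*-0.0652 = -0.9127
  x_5 = -0.0797 - 0.1*-1.2757 = 0.0478
  y_5 = -0.0652 - 0.1*-0.9127 = 0.0261
f(0.0478, 0.0261) = 8*0.0478^2 + 7*0.0261^2 = 0.0231


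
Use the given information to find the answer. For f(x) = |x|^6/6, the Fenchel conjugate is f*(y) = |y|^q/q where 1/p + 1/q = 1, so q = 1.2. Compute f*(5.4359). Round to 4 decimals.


The conjugate exponent q satisfies 1/p + 1/q = 1.
p = 6, so q = 6/(6 - 1) = 1.2
|y|^q = 5.4359^1.2 = 7.6265
f*(5.4359) = 7.6265 / 1.2 = 6.3554


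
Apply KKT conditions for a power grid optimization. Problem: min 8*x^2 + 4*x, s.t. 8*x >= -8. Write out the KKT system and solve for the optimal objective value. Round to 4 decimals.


Step 1: Try lambda = 0 (constraint inactive).
Stationarity: 2*8*x + 4 = 0
x* = -4/(2*8) = -0.25
Check constraint: 8*-0.25 = -2.0 >= -8 -- satisfied.
Step 2: Compute optimal value.
f(x*) = 8*(-0.25)^2 + 4*(-0.25) = -0.5


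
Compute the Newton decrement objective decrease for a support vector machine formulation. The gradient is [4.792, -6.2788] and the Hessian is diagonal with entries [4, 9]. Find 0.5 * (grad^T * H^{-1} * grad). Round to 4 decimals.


Step 1: H is diagonal, so H^(-1) * g = [1.198, -0.6976].
Step 2: g^T H^(-1) g = sum_i g_i^2 / H_ii
  = (4.792)^2/4 + (-6.2788)^2/9
  = 5.7408 + 4.3804 = 10.1212
Step 3: Objective decrease = 0.5 * g^T H^(-1) g = 5.0606


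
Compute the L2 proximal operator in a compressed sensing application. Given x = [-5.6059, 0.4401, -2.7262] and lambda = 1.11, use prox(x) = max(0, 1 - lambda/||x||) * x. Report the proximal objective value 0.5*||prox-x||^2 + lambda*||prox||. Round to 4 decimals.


Step 1: Compute ||x||.
||x|| = 6.2492
Step 2: Compute scaling factor.
scale = max(0, 1 - 1.11/6.2492) = 0.8224
Step 3: prox(x) = [-4.6102, 0.3619, -2.242]
||prox(x)|| = 5.1392
Step 4: Proximal objective.
0.5*||prox-x||^2 = 0.6161
lambda*||prox|| = 5.7045
Total = 6.3205


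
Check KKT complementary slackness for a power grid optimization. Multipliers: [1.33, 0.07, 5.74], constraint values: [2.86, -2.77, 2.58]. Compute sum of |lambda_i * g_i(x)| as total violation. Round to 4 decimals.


KKT complementary slackness check:
lambda_1 * g_1 = 1.33 * 2.86 = 3.8038
lambda_2 * g_2 = 0.07 * -2.77 = -0.1939
lambda_3 * g_3 = 5.74 * 2.58 = 14.8092
Total violation = 3.8038 + 0.1939 + 14.8092 = 18.8069


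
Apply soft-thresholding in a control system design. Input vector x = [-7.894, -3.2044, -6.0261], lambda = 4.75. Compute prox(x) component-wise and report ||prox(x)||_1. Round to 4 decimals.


Soft-thresholding with lambda = 4.75:
prox(-7.894) = sign(-7.894)*max(|-7.894| - 4.75, 0) = -3.144
prox(-3.2044) = sign(-3.2044)*max(|-3.2044| - 4.75, 0) = 0.0
prox(-6.0261) = sign(-6.0261)*max(|-6.0261| - 4.75, 0) = -1.2761
prox(x) = [-3.144, 0.0, -1.2761]
||prox(x)||_1 = 3.144 + 0.0 + 1.2761 = 4.4201


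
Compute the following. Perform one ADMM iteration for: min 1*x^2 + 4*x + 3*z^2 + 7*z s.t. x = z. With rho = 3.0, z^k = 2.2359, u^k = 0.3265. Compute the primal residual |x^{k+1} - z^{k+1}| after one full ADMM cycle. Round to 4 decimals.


ADMM iteration with rho = 3.0, z^k = 2.2359, u^k = 0.3265
Step 1: x-update.
Minimize 1*x^2 + 4*x + (3.0/2)*(x - 2.2359 + 0.3265)^2
FOC: (2*1 + 3.0)*x = -4 + 3.0*(2.2359 - 0.3265)
x^{k+1} = 0.3456
Step 2: z-update.
Minimize 3*z^2 + 7*z + (3.0/2)*(0.3456 - z + 0.3265)^2
FOC: (2*3 + 3.0)*z = -7 + 3.0*(0.3456 + 0.3265)
z^{k+1} = -0.5537
Step 3: u-update.
u^{k+1} = 0.3265 + 0.3456 + 0.5537 = 1.2259
Step 4: Primal residual = |0.3456 + 0.5537| = 0.8994


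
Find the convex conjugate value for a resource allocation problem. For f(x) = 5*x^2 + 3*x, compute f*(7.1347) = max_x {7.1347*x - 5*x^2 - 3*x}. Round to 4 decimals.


f*(y) = sup_x {y*x - a*x^2 - b*x} = sup_x {(y-b)*x - a*x^2}
FOC: (y - b) - 2a*x = 0 => x* = (y - b)/(2a)
x* = (7.1347 - 3)/(2*5) = 0.4135
f*(7.1347) = (y-b)^2/(4a) = (7.1347 - 3)^2/(4*5)
= 17.0957/20 = 0.8548


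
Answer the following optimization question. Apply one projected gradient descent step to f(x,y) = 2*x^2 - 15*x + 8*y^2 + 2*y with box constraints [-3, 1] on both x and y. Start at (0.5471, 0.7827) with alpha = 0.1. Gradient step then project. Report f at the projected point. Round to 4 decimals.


Step 1: Compute gradient at (0.5471, 0.7827).
grad_x = 2*2*0.5471 - 15 = -12.8116
grad_y = 2*8*0.7827 + 2 = 14.5232
Step 2: Gradient step.
x_raw = 0.5471 - 0.1*-12.8116 = 1.8283
y_raw = 0.7827 - 0.1*14.5232 = -0.6696
Step 3: Project onto [-3, 1].
x_proj = clip(1.8283) = 1.0
y_proj = clip(-0.6696) = -0.6696
Step 4: Evaluate f.
f(1.0, -0.6696) = -10.7521


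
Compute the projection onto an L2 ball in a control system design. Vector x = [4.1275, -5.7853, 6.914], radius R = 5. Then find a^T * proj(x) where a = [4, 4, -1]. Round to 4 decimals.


Step 1: Compute ||x|| (intermediates to 6 decimals).
||x|| = sqrt(4.1275^2 + (-5.7853)^2 + 6.914^2) = 9.915107
Step 2: Project.
Since ||x|| > R, scale = R/||x|| = 5/9.915107 = 0.504281, proj(x) = scale * x
proj(x) = [2.08142, -2.917417, 3.486599]
Step 3: Dot product.
a^T * proj(x) = 4*2.08142 + 4*(-2.917417) - 1*3.486599 = -6.8306


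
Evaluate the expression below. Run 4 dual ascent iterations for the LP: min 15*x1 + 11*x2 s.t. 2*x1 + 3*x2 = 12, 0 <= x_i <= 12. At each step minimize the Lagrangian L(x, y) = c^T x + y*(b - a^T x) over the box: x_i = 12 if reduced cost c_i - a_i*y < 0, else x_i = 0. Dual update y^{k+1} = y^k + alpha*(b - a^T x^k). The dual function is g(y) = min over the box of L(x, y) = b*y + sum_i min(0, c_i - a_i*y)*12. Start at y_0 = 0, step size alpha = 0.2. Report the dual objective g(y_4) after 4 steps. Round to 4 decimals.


Dual ascent for LP: min 15*x1 + 11*x2, 2*x1 + 3*x2 = 12, 0 <= x_i <= 12
Step 1: y^k = 0.0, reduced costs: (15.0, 11.0)
  x^k = (0.0, 0.0), subgradient = b - a^T x = 12.0
  y^{k+1} = 0.0 + 0.2*12.0 = 2.4
Step 2: y^k = 2.4, reduced costs: (10.2, 3.8)
  x^k = (0.0, 0.0), subgradient = b - a^T x = 12.0
  y^{k+1} = 2.4 + 0.2*12.0 = 4.8
Step 3: y^k = 4.8, reduced costs: (5.4, -3.4)
  x^k = (0.0, 12.0), subgradient = b - a^T x = -24.0
  y^{k+1} = 4.8 + 0.2*-24.0 = -0.0
Step 4: y^k = -0.0, reduced costs: (15.0, 11.0)
  x^k = (0.0, 0.0), subgradient = b - a^T x = 12.0
  y^{k+1} = -0.0 + 0.2*12.0 = 2.4
Dual objective at y_4 = 2.4: reduced costs (10.2, 3.8), box minimizer x = (0.0, 0.0)
g(y_4) = b*y + (c1 - a1*y)*x1 + (c2 - a2*y)*x2 = 12*2.4 + 10.2*0.0 + 3.8*0.0 = 28.8 + 0.0 + 0.0 = 28.8


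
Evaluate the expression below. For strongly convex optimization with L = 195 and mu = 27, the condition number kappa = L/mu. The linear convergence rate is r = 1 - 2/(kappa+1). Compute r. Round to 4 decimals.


Step 1: Compute the condition number.
kappa = L/mu = 195/27 = 7.2222
Step 2: Compute the convergence rate.
r = 1 - 2/(kappa + 1) = 1 - 2*mu/(L + mu) = (L - mu)/(L + mu) = 168/222 = 0.7568


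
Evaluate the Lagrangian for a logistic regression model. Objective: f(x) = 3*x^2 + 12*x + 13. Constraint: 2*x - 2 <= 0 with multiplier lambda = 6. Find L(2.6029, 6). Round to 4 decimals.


Step 1: Evaluate f(x).
f(2.6029) = 3*2.6029^2 + 12*2.6029 + 13 = 64.5601
Step 2: Evaluate g(x).
g(2.6029) = 2*2.6029 - 2 = 3.2058
Step 3: Compute Lagrangian.
L = 64.5601 + 6*3.2058 = 83.7949


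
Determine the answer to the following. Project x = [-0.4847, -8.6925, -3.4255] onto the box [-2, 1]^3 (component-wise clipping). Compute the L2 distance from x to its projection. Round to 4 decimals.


Project each component onto [-2, 1].
clip(-0.4847) = -0.4847, clip(-8.6925) = -2.0, clip(-3.4255) = -2.0
Projection = [-0.4847, -2.0, -2.0]
Squared diffs: [0.0, 44.7896, 2.0321]
Distance = sqrt(46.8217) = 6.8426


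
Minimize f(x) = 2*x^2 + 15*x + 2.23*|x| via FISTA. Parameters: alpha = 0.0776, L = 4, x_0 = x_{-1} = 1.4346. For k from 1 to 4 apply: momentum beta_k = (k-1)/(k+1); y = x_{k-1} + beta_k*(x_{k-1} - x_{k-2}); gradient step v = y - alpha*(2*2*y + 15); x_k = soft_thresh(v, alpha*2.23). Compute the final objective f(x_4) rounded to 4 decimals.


FISTA on f(x) = 2*x^2 + 15*x + 2.23*|x|
L = 4, alpha = 0.0776
Iteration 1: beta = 0.0, y = 1.4346 + 0.0*(1.4346 - 1.4346) = 1.4346
  grad(y) = 20.7384, v = y - alpha*grad = -0.1747
  prox(v) = soft_thresh(-0.1747, 0.173) = -0.0017
Iteration 2: beta = 0.3333, y = -0.0017 + 0.3333*(-0.0017 - 1.4346) = -0.4804
  grad(y) = 13.0784, v = y - alpha*grad = -1.4953
  prox(v) = soft_thresh(-1.4953, 0.173) = -1.3222
Iteration 3: beta = 0.5, y = -1.3222 + 0.5*(-1.3222 + 0.0017) = -1.9825
  grad(y) = 7.0699, v = y - alpha*grad = -2.5312
  prox(v) = soft_thresh(-2.5312, 0.173) = -2.3581
Iteration 4: beta = 0.6, y = -2.3581 + 0.6*(-2.3581 + 1.3222) = -2.9796
  grad(y) = 3.0815, v = y - alpha*grad = -3.2187
  prox(v) = soft_thresh(-3.2187, 0.173) = -3.0457
f(x_4) = 2*(-3.0457)^2 + 15*(-3.0457) + 2.23*|-3.0457| = -20.341


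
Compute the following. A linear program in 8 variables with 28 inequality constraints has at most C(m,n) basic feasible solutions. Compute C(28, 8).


Each vertex corresponds to some choice of n active constraints out of m, so the number of vertices is at most C(m, n) = m! / (n!(m-n)!).
m = 28, n = 8
Numerator: 28 * 27 * 26 * 25 * 24 * 23 * 22 * 21
Denominator: 8! = 40320
C(28, 8) = 3108105


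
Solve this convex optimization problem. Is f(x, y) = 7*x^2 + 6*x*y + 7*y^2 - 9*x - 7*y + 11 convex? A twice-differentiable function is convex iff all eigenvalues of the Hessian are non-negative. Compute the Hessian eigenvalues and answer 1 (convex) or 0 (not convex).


The Hessian of f(x,y) = 7*x^2 + 6*x*y + 7*y^2 - 9*x - 7*y + 11 is:
H = [[14, 6], [6, 14]]
Trace = 14 + 14 = 28
Determinant = 14*14 - (6)^2 = 160
Discriminant = (28)^2 - 4*160 = 144.0
Eigenvalues: lambda_1 = 8.0, lambda_2 = 20.0
The function is convex.

1


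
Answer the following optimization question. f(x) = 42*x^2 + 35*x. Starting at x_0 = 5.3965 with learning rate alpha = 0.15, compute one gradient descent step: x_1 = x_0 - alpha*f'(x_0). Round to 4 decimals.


We compute the gradient at x_0 and apply the update.
f'(x) = 84*x + 35
f'(5.3965) = 84*5.3965 + 35 = 488.306
x_1 = 5.3965 - 0.15*488.306 = -67.8494


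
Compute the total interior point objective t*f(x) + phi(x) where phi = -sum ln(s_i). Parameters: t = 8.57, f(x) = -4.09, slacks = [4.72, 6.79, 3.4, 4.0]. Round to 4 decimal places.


Step 1: Compute log-barrier.
ln values: [1.5518, 1.9155, 1.2238, 1.3863]
phi = -(1.5518 + 1.9155 + 1.2238 + 1.3863) = -6.0773
Step 2: Compute augmented objective.
t*f(x) = 8.57*-4.09 = -35.0513
Total = -35.0513 - 6.0773 = -41.1286


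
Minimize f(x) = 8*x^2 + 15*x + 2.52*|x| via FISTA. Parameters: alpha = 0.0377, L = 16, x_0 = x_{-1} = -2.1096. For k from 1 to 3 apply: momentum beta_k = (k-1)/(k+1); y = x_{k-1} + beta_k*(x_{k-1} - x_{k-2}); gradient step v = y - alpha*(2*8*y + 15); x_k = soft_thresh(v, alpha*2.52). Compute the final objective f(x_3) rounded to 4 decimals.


FISTA on f(x) = 8*x^2 + 15*x + 2.52*|x|
L = 16, alpha = 0.0377
Iteration 1: beta = 0.0, y = -2.1096 + 0.0*(-2.1096 + 2.1096) = -2.1096
  grad(y) = -18.7536, v = y - alpha*grad = -1.4026
  prox(v) = soft_thresh(-1.4026, 0.095) = -1.3076
Iteration 2: beta = 0.3333, y = -1.3076 + 0.3333*(-1.3076 + 2.1096) = -1.0402
  grad(y) = -1.644, v = y - alpha*grad = -0.9783
  prox(v) = soft_thresh(-0.9783, 0.095) = -0.8833
Iteration 3: beta = 0.5, y = -0.8833 + 0.5*(-0.8833 + 1.3076) = -0.6711
  grad(y) = 4.2623, v = y - alpha*grad = -0.8318
  prox(v) = soft_thresh(-0.8318, 0.095) = -0.7368
f(x_3) = 8*(-0.7368)^2 + 15*(-0.7368) + 2.52*|-0.7368| = -4.8523
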